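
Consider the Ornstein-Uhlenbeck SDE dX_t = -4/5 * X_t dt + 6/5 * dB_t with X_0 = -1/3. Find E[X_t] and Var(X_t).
E[X_t] = -exp(-4*t/5)/3; Var(X_t) = 9/10 - 9*exp(-8*t/5)/10

The OU SDE dX = -theta X dt + sigma dB admits the integrating factor exp(theta t): d(exp(theta t) X_t) = sigma exp(theta t) dB_t. Integrating from 0 to t:
  X_t = x_0 * exp(-theta t) + sigma * int_0^t exp(-theta (t-s)) dB_s.
The Itô integral has mean 0 and (by the Itô isometry) variance sigma^2 * int_0^t exp(-2 theta (t - s)) ds = sigma^2 * (1 - exp(-2 theta t)) / (2 theta).
With theta = 4/5, sigma = 6/5, x_0 = -1/3:
  E[X_t] = -1/3 * exp(-4/5 t) = -exp(-4*t/5)/3
  Var(X_t) = (6/5)^2 * (1 - exp(-2*4/5 t)) / (2 * 4/5) = 9/10 - 9*exp(-8*t/5)/10.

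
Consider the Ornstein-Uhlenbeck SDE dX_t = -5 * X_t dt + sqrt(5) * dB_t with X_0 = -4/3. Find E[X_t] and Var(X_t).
E[X_t] = -4*exp(-5*t)/3; Var(X_t) = 1/2 - exp(-10*t)/2

The OU SDE dX = -theta X dt + sigma dB admits the integrating factor exp(theta t): d(exp(theta t) X_t) = sigma exp(theta t) dB_t. Integrating from 0 to t:
  X_t = x_0 * exp(-theta t) + sigma * int_0^t exp(-theta (t-s)) dB_s.
The Itô integral has mean 0 and (by the Itô isometry) variance sigma^2 * int_0^t exp(-2 theta (t - s)) ds = sigma^2 * (1 - exp(-2 theta t)) / (2 theta).
With theta = 5, sigma = sqrt(5), x_0 = -4/3:
  E[X_t] = -4/3 * exp(-5 t) = -4*exp(-5*t)/3
  Var(X_t) = (sqrt(5))^2 * (1 - exp(-2*5 t)) / (2 * 5) = 1/2 - exp(-10*t)/2.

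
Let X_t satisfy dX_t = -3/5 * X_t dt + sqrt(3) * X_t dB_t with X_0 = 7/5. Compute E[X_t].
E[X_t] = 7*exp(-3*t/5)/5

For GBM dX = mu X dt + sigma X dB with X_0 = x_0, apply Itô to Y = log X: dY = (mu - sigma^2/2) dt + sigma dB, so Y_t = log(x_0) + (mu - sigma^2/2) t + sigma B_t and hence X_t = x_0 * exp((mu - sigma^2/2) t + sigma B_t).
With mu = -3/5, sigma = sqrt(3), x_0 = 7/5, this gives:
  X_t = 7/5 * exp((-21/10) * t + (sqrt(3)) * B_t).
Since sigma*B_t ~ Normal(0, sigma^2 t), E[exp(sigma*B_t)] = exp(sigma^2 t / 2); so E[X_t] = x_0 * exp((mu - sigma^2/2) t) * exp(sigma^2 t / 2) = x_0 * exp(mu t) = 7*exp(-3*t/5)/5.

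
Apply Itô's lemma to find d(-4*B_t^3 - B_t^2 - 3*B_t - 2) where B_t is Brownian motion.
d(-4*B_t^3 - B_t^2 - 3*B_t - 2) = (-12*B_t - 1) dt + (-12*B_t^2 - 2*B_t - 3) dB_t

Itô's formula for f(B_t) gives d f(B_t) = f'(B_t) dB_t + (1/2) f''(B_t) dt. Compute derivatives of f(x) = -4*x^3 - x^2 - 3*x - 2:
  f'(x)  = -12*x^2 - 2*x - 3
  f''(x) = -24*x - 2
Substitute x = B_t and multiply the f'' term by 1/2:
  drift     = (1/2) * (-24*x - 2) evaluated at B_t = -12*B_t - 1
  diffusion = (-12*x^2 - 2*x - 3) evaluated at B_t = -12*B_t^2 - 2*B_t - 3
Therefore d(-4*B_t^3 - B_t^2 - 3*B_t - 2) = (-12*B_t - 1) dt + (-12*B_t^2 - 2*B_t - 3) dB_t.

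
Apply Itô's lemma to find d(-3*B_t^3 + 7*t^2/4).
d(-3*B_t^3 + 7*t^2/4) = (-9*B_t + 7*t/2) dt + (-9*B_t^2) dB_t

Itô's formula for f(t, x): d f(t, B_t) = (f_t + (1/2) f_xx) dt + f_x dB_t. Compute partials of f(t, x) = 7*t^2/4 - 3*x^3:
  f_t(t,x)  = 7*t/2
  f_x(t,x)  = -9*x^2
  f_xx(t,x) = -18*x
Assemble drift = f_t + (1/2) f_xx = 7*t/2 - 9*x and diffusion = f_x = -9*x^2. Substituting x = B_t:
  d(-3*B_t^3 + 7*t^2/4) = (-9*B_t + 7*t/2) dt + (-9*B_t^2) dB_t.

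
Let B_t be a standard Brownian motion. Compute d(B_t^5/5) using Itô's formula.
d(B_t^5/5) = (2*B_t^3) dt + (B_t^4) dB_t

Itô's formula for f(B_t) gives d f(B_t) = f'(B_t) dB_t + (1/2) f''(B_t) dt. Compute derivatives of f(x) = x^5/5:
  f'(x)  = x^4
  f''(x) = 4*x^3
Substitute x = B_t and multiply the f'' term by 1/2:
  drift     = (1/2) * (4*x^3) evaluated at B_t = 2*B_t^3
  diffusion = (x^4) evaluated at B_t = B_t^4
Therefore d(B_t^5/5) = (2*B_t^3) dt + (B_t^4) dB_t.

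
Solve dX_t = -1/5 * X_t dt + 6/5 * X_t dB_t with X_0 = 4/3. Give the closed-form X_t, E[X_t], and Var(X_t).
X_t = 4/3 * exp((-23/25) t + (6/5) B_t); E[X_t] = 4*exp(-t/5)/3; Var(X_t) = (16*exp(36*t/25) - 16)*exp(-2*t/5)/9

For GBM dX = mu X dt + sigma X dB with X_0 = x_0, apply Itô to Y = log X: dY = (mu - sigma^2/2) dt + sigma dB, so Y_t = log(x_0) + (mu - sigma^2/2) t + sigma B_t and hence X_t = x_0 * exp((mu - sigma^2/2) t + sigma B_t).
With mu = -1/5, sigma = 6/5, x_0 = 4/3, this gives:
  X_t = 4/3 * exp((-23/25) * t + (6/5) * B_t).
Since sigma*B_t ~ Normal(0, sigma^2 t), E[exp(sigma*B_t)] = exp(sigma^2 t / 2); so E[X_t] = x_0 * exp((mu - sigma^2/2) t) * exp(sigma^2 t / 2) = x_0 * exp(mu t) = 4*exp(-t/5)/3.
Var(X_t) = E[X_t^2] - (E[X_t])^2 = x_0^2 * exp(2 mu t) * (exp(sigma^2 t) - 1) = (16*exp(36*t/25) - 16)*exp(-2*t/5)/9.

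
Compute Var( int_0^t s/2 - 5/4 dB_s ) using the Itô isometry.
Var = t*(4*t^2 - 30*t + 75)/48

The Itô integral of a deterministic integrand f(s) has mean 0 because each increment f(s) * (B_{s+ds} - B_s) has mean 0. By the Itô isometry:
  Var( int_0^t f(s) dB_s ) = E[ (int_0^t f(s) dB_s)^2 ] = int_0^t f(s)^2 ds.
Here f(s) = s/2 - 5/4, so f(s)^2 = (2*s - 5)^2/16. Integrate:
  int_0^t ((2*s - 5)^2/16) ds = t*(4*t^2 - 30*t + 75)/48.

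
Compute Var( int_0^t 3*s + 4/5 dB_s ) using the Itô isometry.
Var = t*(75*t^2 + 60*t + 16)/25

The Itô integral of a deterministic integrand f(s) has mean 0 because each increment f(s) * (B_{s+ds} - B_s) has mean 0. By the Itô isometry:
  Var( int_0^t f(s) dB_s ) = E[ (int_0^t f(s) dB_s)^2 ] = int_0^t f(s)^2 ds.
Here f(s) = 3*s + 4/5, so f(s)^2 = (15*s + 4)^2/25. Integrate:
  int_0^t ((15*s + 4)^2/25) ds = t*(75*t^2 + 60*t + 16)/25.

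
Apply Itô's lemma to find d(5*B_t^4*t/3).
d(5*B_t^4*t/3) = (5*B_t^2*(B_t^2 + 6*t)/3) dt + (20*B_t^3*t/3) dB_t

Itô's formula for f(t, x): d f(t, B_t) = (f_t + (1/2) f_xx) dt + f_x dB_t. Compute partials of f(t, x) = 5*t*x^4/3:
  f_t(t,x)  = 5*x^4/3
  f_x(t,x)  = 20*t*x^3/3
  f_xx(t,x) = 20*t*x^2
Assemble drift = f_t + (1/2) f_xx = 5*x^2*(6*t + x^2)/3 and diffusion = f_x = 20*t*x^3/3. Substituting x = B_t:
  d(5*B_t^4*t/3) = (5*B_t^2*(B_t^2 + 6*t)/3) dt + (20*B_t^3*t/3) dB_t.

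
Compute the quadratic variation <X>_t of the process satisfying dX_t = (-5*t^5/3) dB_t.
<X>_t = 25*t^11/99

For an Itô process dX_t = a(t) dt + b(t) dB_t, the quadratic variation is <X>_t = int_0^t b(s)^2 ds (the drift term does not contribute). Here b(s) = -5*s^5/3, so
  b(s)^2 = 25*s^10/9.
Integrating from 0 to t:
  <X>_t = int_0^t (25*s^10/9) ds = 25*t^11/99.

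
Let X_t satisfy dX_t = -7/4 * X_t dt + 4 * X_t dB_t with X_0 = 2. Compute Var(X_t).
Var(X_t) = (4*exp(16*t) - 4)*exp(-7*t/2)

For GBM dX = mu X dt + sigma X dB with X_0 = x_0, apply Itô to Y = log X: dY = (mu - sigma^2/2) dt + sigma dB, so Y_t = log(x_0) + (mu - sigma^2/2) t + sigma B_t and hence X_t = x_0 * exp((mu - sigma^2/2) t + sigma B_t).
With mu = -7/4, sigma = 4, x_0 = 2, this gives:
  X_t = 2 * exp((-39/4) * t + (4) * B_t).
Since sigma*B_t ~ Normal(0, sigma^2 t), E[exp(sigma*B_t)] = exp(sigma^2 t / 2); so E[X_t] = x_0 * exp((mu - sigma^2/2) t) * exp(sigma^2 t / 2) = x_0 * exp(mu t) = 2*exp(-7*t/4).
Var(X_t) = E[X_t^2] - (E[X_t])^2 = x_0^2 * exp(2 mu t) * (exp(sigma^2 t) - 1) = (4*exp(16*t) - 4)*exp(-7*t/2).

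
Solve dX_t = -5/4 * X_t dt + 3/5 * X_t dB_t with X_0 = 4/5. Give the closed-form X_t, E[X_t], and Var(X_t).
X_t = 4/5 * exp((-143/100) t + (3/5) B_t); E[X_t] = 4*exp(-5*t/4)/5; Var(X_t) = (16*exp(9*t/25) - 16)*exp(-5*t/2)/25

For GBM dX = mu X dt + sigma X dB with X_0 = x_0, apply Itô to Y = log X: dY = (mu - sigma^2/2) dt + sigma dB, so Y_t = log(x_0) + (mu - sigma^2/2) t + sigma B_t and hence X_t = x_0 * exp((mu - sigma^2/2) t + sigma B_t).
With mu = -5/4, sigma = 3/5, x_0 = 4/5, this gives:
  X_t = 4/5 * exp((-143/100) * t + (3/5) * B_t).
Since sigma*B_t ~ Normal(0, sigma^2 t), E[exp(sigma*B_t)] = exp(sigma^2 t / 2); so E[X_t] = x_0 * exp((mu - sigma^2/2) t) * exp(sigma^2 t / 2) = x_0 * exp(mu t) = 4*exp(-5*t/4)/5.
Var(X_t) = E[X_t^2] - (E[X_t])^2 = x_0^2 * exp(2 mu t) * (exp(sigma^2 t) - 1) = (16*exp(9*t/25) - 16)*exp(-5*t/2)/25.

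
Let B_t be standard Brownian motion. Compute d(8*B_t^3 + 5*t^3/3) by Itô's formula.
d(8*B_t^3 + 5*t^3/3) = (24*B_t + 5*t^2) dt + (24*B_t^2) dB_t

Itô's formula for f(t, x): d f(t, B_t) = (f_t + (1/2) f_xx) dt + f_x dB_t. Compute partials of f(t, x) = 5*t^3/3 + 8*x^3:
  f_t(t,x)  = 5*t^2
  f_x(t,x)  = 24*x^2
  f_xx(t,x) = 48*x
Assemble drift = f_t + (1/2) f_xx = 5*t^2 + 24*x and diffusion = f_x = 24*x^2. Substituting x = B_t:
  d(8*B_t^3 + 5*t^3/3) = (24*B_t + 5*t^2) dt + (24*B_t^2) dB_t.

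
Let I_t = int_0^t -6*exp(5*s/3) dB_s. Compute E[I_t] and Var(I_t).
E[I_t] = 0; Var(I_t) = 54*exp(10*t/3)/5 - 54/5

The Itô integral of a deterministic integrand f(s) has mean 0 because each increment f(s) * (B_{s+ds} - B_s) has mean 0. By the Itô isometry:
  Var( int_0^t f(s) dB_s ) = E[ (int_0^t f(s) dB_s)^2 ] = int_0^t f(s)^2 ds.
Here f(s) = -6*exp(5*s/3), so f(s)^2 = 36*exp(10*s/3). Integrate:
  int_0^t (36*exp(10*s/3)) ds = 54*exp(10*t/3)/5 - 54/5.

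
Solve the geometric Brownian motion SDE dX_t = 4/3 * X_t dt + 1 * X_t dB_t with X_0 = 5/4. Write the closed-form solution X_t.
X_t = 5/4 * exp((5/6) * t + (1) * B_t)

For GBM dX = mu X dt + sigma X dB with X_0 = x_0, apply Itô to Y = log X: dY = (mu - sigma^2/2) dt + sigma dB, so Y_t = log(x_0) + (mu - sigma^2/2) t + sigma B_t and hence X_t = x_0 * exp((mu - sigma^2/2) t + sigma B_t).
With mu = 4/3, sigma = 1, x_0 = 5/4, this gives:
  X_t = 5/4 * exp((5/6) * t + (1) * B_t).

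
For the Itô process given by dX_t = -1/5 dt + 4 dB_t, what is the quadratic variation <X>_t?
<X>_t = 16*t

For an Itô process dX_t = a(t) dt + b(t) dB_t, the quadratic variation is <X>_t = int_0^t b(s)^2 ds (the drift term does not contribute). Here b(s) = 4, so
  b(s)^2 = 16.
Integrating from 0 to t:
  <X>_t = int_0^t (16) ds = 16*t.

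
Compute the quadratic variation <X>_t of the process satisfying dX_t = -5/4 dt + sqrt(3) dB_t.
<X>_t = 3*t

For an Itô process dX_t = a(t) dt + b(t) dB_t, the quadratic variation is <X>_t = int_0^t b(s)^2 ds (the drift term does not contribute). Here b(s) = sqrt(3), so
  b(s)^2 = 3.
Integrating from 0 to t:
  <X>_t = int_0^t (3) ds = 3*t.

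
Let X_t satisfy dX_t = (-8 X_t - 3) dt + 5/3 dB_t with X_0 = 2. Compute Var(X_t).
Var(X_t) = 25/144 - 25*exp(-16*t)/144

The variance V(t) = Var(X_t) satisfies V'(t) = 2 a V(t) + c^2 with V(0) = 0 (drift coefficient is linear in X, diffusion is constant). With a = -8, c = 5/3, the solution is
  V(t) = (c^2 / (2 a)) * (exp(2 a t) - 1)
       = ((5/3)^2 / (2*(-8))) * (exp((-16) t) - 1)
       = 25/144 - 25*exp(-16*t)/144.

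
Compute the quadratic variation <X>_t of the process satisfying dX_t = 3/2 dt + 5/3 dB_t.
<X>_t = 25*t/9

For an Itô process dX_t = a(t) dt + b(t) dB_t, the quadratic variation is <X>_t = int_0^t b(s)^2 ds (the drift term does not contribute). Here b(s) = 5/3, so
  b(s)^2 = 25/9.
Integrating from 0 to t:
  <X>_t = int_0^t (25/9) ds = 25*t/9.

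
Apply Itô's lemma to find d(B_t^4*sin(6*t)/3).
d(B_t^4*sin(6*t)/3) = (2*B_t^2*(B_t^2*cos(6*t) + sin(6*t))) dt + (4*B_t^3*sin(6*t)/3) dB_t

Itô's formula for f(t, x): d f(t, B_t) = (f_t + (1/2) f_xx) dt + f_x dB_t. Compute partials of f(t, x) = x^4*sin(6*t)/3:
  f_t(t,x)  = 2*x^4*cos(6*t)
  f_x(t,x)  = 4*x^3*sin(6*t)/3
  f_xx(t,x) = 4*x^2*sin(6*t)
Assemble drift = f_t + (1/2) f_xx = 2*x^2*(x^2*cos(6*t) + sin(6*t)) and diffusion = f_x = 4*x^3*sin(6*t)/3. Substituting x = B_t:
  d(B_t^4*sin(6*t)/3) = (2*B_t^2*(B_t^2*cos(6*t) + sin(6*t))) dt + (4*B_t^3*sin(6*t)/3) dB_t.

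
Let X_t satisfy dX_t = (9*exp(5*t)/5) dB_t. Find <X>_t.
<X>_t = 81*exp(10*t)/250 - 81/250

For an Itô process dX_t = a(t) dt + b(t) dB_t, the quadratic variation is <X>_t = int_0^t b(s)^2 ds (the drift term does not contribute). Here b(s) = 9*exp(5*s)/5, so
  b(s)^2 = 81*exp(10*s)/25.
Integrating from 0 to t:
  <X>_t = int_0^t (81*exp(10*s)/25) ds = 81*exp(10*t)/250 - 81/250.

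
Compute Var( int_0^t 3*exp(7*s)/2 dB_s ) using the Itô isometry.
Var = 9*exp(14*t)/56 - 9/56

The Itô integral of a deterministic integrand f(s) has mean 0 because each increment f(s) * (B_{s+ds} - B_s) has mean 0. By the Itô isometry:
  Var( int_0^t f(s) dB_s ) = E[ (int_0^t f(s) dB_s)^2 ] = int_0^t f(s)^2 ds.
Here f(s) = 3*exp(7*s)/2, so f(s)^2 = 9*exp(14*s)/4. Integrate:
  int_0^t (9*exp(14*s)/4) ds = 9*exp(14*t)/56 - 9/56.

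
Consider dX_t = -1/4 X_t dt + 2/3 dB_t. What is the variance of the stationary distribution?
lim Var(X_t) = 8/9

The OU SDE dX = -theta X dt + sigma dB admits the integrating factor exp(theta t): d(exp(theta t) X_t) = sigma exp(theta t) dB_t. Integrating from 0 to t gives X_t = x_0 * exp(-theta t) + sigma * int_0^t exp(-theta (t-s)) dB_s for any initial x_0. The Itô integral has variance (by the Itô isometry) sigma^2 * int_0^t exp(-2 theta (t - s)) ds = sigma^2 * (1 - exp(-2 theta t)) / (2 theta), independent of x_0.
With theta = 1/4, sigma = 2/3:
  Var(X_t) = (2/3)^2 * (1 - exp(-2*1/4 t)) / (2 * 1/4) = 8/9 - 8*exp(-t/2)/9.
As t -> infinity, exp(-2*1/4 t) -> 0, so the stationary variance is sigma^2 / (2 theta) = 8/9.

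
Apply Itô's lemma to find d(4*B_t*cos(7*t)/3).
d(4*B_t*cos(7*t)/3) = (-28*B_t*sin(7*t)/3) dt + (4*cos(7*t)/3) dB_t

Itô's formula for f(t, x): d f(t, B_t) = (f_t + (1/2) f_xx) dt + f_x dB_t. Compute partials of f(t, x) = 4*x*cos(7*t)/3:
  f_t(t,x)  = -28*x*sin(7*t)/3
  f_x(t,x)  = 4*cos(7*t)/3
  f_xx(t,x) = 0
Assemble drift = f_t + (1/2) f_xx = -28*x*sin(7*t)/3 and diffusion = f_x = 4*cos(7*t)/3. Substituting x = B_t:
  d(4*B_t*cos(7*t)/3) = (-28*B_t*sin(7*t)/3) dt + (4*cos(7*t)/3) dB_t.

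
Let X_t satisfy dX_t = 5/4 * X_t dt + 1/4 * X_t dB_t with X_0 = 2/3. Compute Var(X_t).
Var(X_t) = 4*(exp(t/16) - 1)*exp(5*t/2)/9

For GBM dX = mu X dt + sigma X dB with X_0 = x_0, apply Itô to Y = log X: dY = (mu - sigma^2/2) dt + sigma dB, so Y_t = log(x_0) + (mu - sigma^2/2) t + sigma B_t and hence X_t = x_0 * exp((mu - sigma^2/2) t + sigma B_t).
With mu = 5/4, sigma = 1/4, x_0 = 2/3, this gives:
  X_t = 2/3 * exp((39/32) * t + (1/4) * B_t).
Since sigma*B_t ~ Normal(0, sigma^2 t), E[exp(sigma*B_t)] = exp(sigma^2 t / 2); so E[X_t] = x_0 * exp((mu - sigma^2/2) t) * exp(sigma^2 t / 2) = x_0 * exp(mu t) = 2*exp(5*t/4)/3.
Var(X_t) = E[X_t^2] - (E[X_t])^2 = x_0^2 * exp(2 mu t) * (exp(sigma^2 t) - 1) = 4*(exp(t/16) - 1)*exp(5*t/2)/9.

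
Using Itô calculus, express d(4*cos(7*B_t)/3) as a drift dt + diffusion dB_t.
d(4*cos(7*B_t)/3) = (-98*cos(7*B_t)/3) dt + (-28*sin(7*B_t)/3) dB_t

Itô's formula for f(B_t) gives d f(B_t) = f'(B_t) dB_t + (1/2) f''(B_t) dt. Compute derivatives of f(x) = 4*cos(7*x)/3:
  f'(x)  = -28*sin(7*x)/3
  f''(x) = -196*cos(7*x)/3
Substitute x = B_t and multiply the f'' term by 1/2:
  drift     = (1/2) * (-196*cos(7*x)/3) evaluated at B_t = -98*cos(7*B_t)/3
  diffusion = (-28*sin(7*x)/3) evaluated at B_t = -28*sin(7*B_t)/3
Therefore d(4*cos(7*B_t)/3) = (-98*cos(7*B_t)/3) dt + (-28*sin(7*B_t)/3) dB_t.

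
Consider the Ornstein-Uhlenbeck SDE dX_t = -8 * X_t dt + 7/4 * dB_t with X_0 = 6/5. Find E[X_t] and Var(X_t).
E[X_t] = 6*exp(-8*t)/5; Var(X_t) = 49/256 - 49*exp(-16*t)/256

The OU SDE dX = -theta X dt + sigma dB admits the integrating factor exp(theta t): d(exp(theta t) X_t) = sigma exp(theta t) dB_t. Integrating from 0 to t:
  X_t = x_0 * exp(-theta t) + sigma * int_0^t exp(-theta (t-s)) dB_s.
The Itô integral has mean 0 and (by the Itô isometry) variance sigma^2 * int_0^t exp(-2 theta (t - s)) ds = sigma^2 * (1 - exp(-2 theta t)) / (2 theta).
With theta = 8, sigma = 7/4, x_0 = 6/5:
  E[X_t] = 6/5 * exp(-8 t) = 6*exp(-8*t)/5
  Var(X_t) = (7/4)^2 * (1 - exp(-2*8 t)) / (2 * 8) = 49/256 - 49*exp(-16*t)/256.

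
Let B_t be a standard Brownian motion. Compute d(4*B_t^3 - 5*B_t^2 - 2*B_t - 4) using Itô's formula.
d(4*B_t^3 - 5*B_t^2 - 2*B_t - 4) = (12*B_t - 5) dt + (12*B_t^2 - 10*B_t - 2) dB_t

Itô's formula for f(B_t) gives d f(B_t) = f'(B_t) dB_t + (1/2) f''(B_t) dt. Compute derivatives of f(x) = 4*x^3 - 5*x^2 - 2*x - 4:
  f'(x)  = 12*x^2 - 10*x - 2
  f''(x) = 24*x - 10
Substitute x = B_t and multiply the f'' term by 1/2:
  drift     = (1/2) * (24*x - 10) evaluated at B_t = 12*B_t - 5
  diffusion = (12*x^2 - 10*x - 2) evaluated at B_t = 12*B_t^2 - 10*B_t - 2
Therefore d(4*B_t^3 - 5*B_t^2 - 2*B_t - 4) = (12*B_t - 5) dt + (12*B_t^2 - 10*B_t - 2) dB_t.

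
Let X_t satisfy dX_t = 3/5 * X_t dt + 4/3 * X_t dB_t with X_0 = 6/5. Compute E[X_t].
E[X_t] = 6*exp(3*t/5)/5

For GBM dX = mu X dt + sigma X dB with X_0 = x_0, apply Itô to Y = log X: dY = (mu - sigma^2/2) dt + sigma dB, so Y_t = log(x_0) + (mu - sigma^2/2) t + sigma B_t and hence X_t = x_0 * exp((mu - sigma^2/2) t + sigma B_t).
With mu = 3/5, sigma = 4/3, x_0 = 6/5, this gives:
  X_t = 6/5 * exp((-13/45) * t + (4/3) * B_t).
Since sigma*B_t ~ Normal(0, sigma^2 t), E[exp(sigma*B_t)] = exp(sigma^2 t / 2); so E[X_t] = x_0 * exp((mu - sigma^2/2) t) * exp(sigma^2 t / 2) = x_0 * exp(mu t) = 6*exp(3*t/5)/5.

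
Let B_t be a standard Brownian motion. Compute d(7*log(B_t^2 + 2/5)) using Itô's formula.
d(7*log(B_t^2 + 2/5)) = (35*(2 - 5*B_t^2)/(5*B_t^2 + 2)^2) dt + (70*B_t/(5*B_t^2 + 2)) dB_t

Itô's formula for f(B_t) gives d f(B_t) = f'(B_t) dB_t + (1/2) f''(B_t) dt. Compute derivatives of f(x) = 7*log(x^2 + 2/5):
  f'(x)  = 70*x/(5*x^2 + 2)
  f''(x) = 70*(2 - 5*x^2)/(5*x^2 + 2)^2
Substitute x = B_t and multiply the f'' term by 1/2:
  drift     = (1/2) * (70*(2 - 5*x^2)/(5*x^2 + 2)^2) evaluated at B_t = 35*(2 - 5*B_t^2)/(5*B_t^2 + 2)^2
  diffusion = (70*x/(5*x^2 + 2)) evaluated at B_t = 70*B_t/(5*B_t^2 + 2)
Therefore d(7*log(B_t^2 + 2/5)) = (35*(2 - 5*B_t^2)/(5*B_t^2 + 2)^2) dt + (70*B_t/(5*B_t^2 + 2)) dB_t.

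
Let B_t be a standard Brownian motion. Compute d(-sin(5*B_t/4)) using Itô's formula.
d(-sin(5*B_t/4)) = (25*sin(5*B_t/4)/32) dt + (-5*cos(5*B_t/4)/4) dB_t

Itô's formula for f(B_t) gives d f(B_t) = f'(B_t) dB_t + (1/2) f''(B_t) dt. Compute derivatives of f(x) = -sin(5*x/4):
  f'(x)  = -5*cos(5*x/4)/4
  f''(x) = 25*sin(5*x/4)/16
Substitute x = B_t and multiply the f'' term by 1/2:
  drift     = (1/2) * (25*sin(5*x/4)/16) evaluated at B_t = 25*sin(5*B_t/4)/32
  diffusion = (-5*cos(5*x/4)/4) evaluated at B_t = -5*cos(5*B_t/4)/4
Therefore d(-sin(5*B_t/4)) = (25*sin(5*B_t/4)/32) dt + (-5*cos(5*B_t/4)/4) dB_t.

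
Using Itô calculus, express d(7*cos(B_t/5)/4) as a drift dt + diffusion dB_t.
d(7*cos(B_t/5)/4) = (-7*cos(B_t/5)/200) dt + (-7*sin(B_t/5)/20) dB_t

Itô's formula for f(B_t) gives d f(B_t) = f'(B_t) dB_t + (1/2) f''(B_t) dt. Compute derivatives of f(x) = 7*cos(x/5)/4:
  f'(x)  = -7*sin(x/5)/20
  f''(x) = -7*cos(x/5)/100
Substitute x = B_t and multiply the f'' term by 1/2:
  drift     = (1/2) * (-7*cos(x/5)/100) evaluated at B_t = -7*cos(B_t/5)/200
  diffusion = (-7*sin(x/5)/20) evaluated at B_t = -7*sin(B_t/5)/20
Therefore d(7*cos(B_t/5)/4) = (-7*cos(B_t/5)/200) dt + (-7*sin(B_t/5)/20) dB_t.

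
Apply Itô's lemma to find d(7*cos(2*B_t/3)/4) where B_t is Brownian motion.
d(7*cos(2*B_t/3)/4) = (-7*cos(2*B_t/3)/18) dt + (-7*sin(2*B_t/3)/6) dB_t

Itô's formula for f(B_t) gives d f(B_t) = f'(B_t) dB_t + (1/2) f''(B_t) dt. Compute derivatives of f(x) = 7*cos(2*x/3)/4:
  f'(x)  = -7*sin(2*x/3)/6
  f''(x) = -7*cos(2*x/3)/9
Substitute x = B_t and multiply the f'' term by 1/2:
  drift     = (1/2) * (-7*cos(2*x/3)/9) evaluated at B_t = -7*cos(2*B_t/3)/18
  diffusion = (-7*sin(2*x/3)/6) evaluated at B_t = -7*sin(2*B_t/3)/6
Therefore d(7*cos(2*B_t/3)/4) = (-7*cos(2*B_t/3)/18) dt + (-7*sin(2*B_t/3)/6) dB_t.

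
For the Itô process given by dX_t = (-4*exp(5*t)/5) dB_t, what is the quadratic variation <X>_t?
<X>_t = 8*exp(10*t)/125 - 8/125

For an Itô process dX_t = a(t) dt + b(t) dB_t, the quadratic variation is <X>_t = int_0^t b(s)^2 ds (the drift term does not contribute). Here b(s) = -4*exp(5*s)/5, so
  b(s)^2 = 16*exp(10*s)/25.
Integrating from 0 to t:
  <X>_t = int_0^t (16*exp(10*s)/25) ds = 8*exp(10*t)/125 - 8/125.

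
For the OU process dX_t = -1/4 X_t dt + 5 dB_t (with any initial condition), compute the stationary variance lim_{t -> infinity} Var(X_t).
lim Var(X_t) = 50

The OU SDE dX = -theta X dt + sigma dB admits the integrating factor exp(theta t): d(exp(theta t) X_t) = sigma exp(theta t) dB_t. Integrating from 0 to t gives X_t = x_0 * exp(-theta t) + sigma * int_0^t exp(-theta (t-s)) dB_s for any initial x_0. The Itô integral has variance (by the Itô isometry) sigma^2 * int_0^t exp(-2 theta (t - s)) ds = sigma^2 * (1 - exp(-2 theta t)) / (2 theta), independent of x_0.
With theta = 1/4, sigma = 5:
  Var(X_t) = (5)^2 * (1 - exp(-2*1/4 t)) / (2 * 1/4) = 50 - 50*exp(-t/2).
As t -> infinity, exp(-2*1/4 t) -> 0, so the stationary variance is sigma^2 / (2 theta) = 50.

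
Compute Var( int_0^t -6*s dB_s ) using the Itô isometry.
Var = 12*t^3

The Itô integral of a deterministic integrand f(s) has mean 0 because each increment f(s) * (B_{s+ds} - B_s) has mean 0. By the Itô isometry:
  Var( int_0^t f(s) dB_s ) = E[ (int_0^t f(s) dB_s)^2 ] = int_0^t f(s)^2 ds.
Here f(s) = -6*s, so f(s)^2 = 36*s^2. Integrate:
  int_0^t (36*s^2) ds = 12*t^3.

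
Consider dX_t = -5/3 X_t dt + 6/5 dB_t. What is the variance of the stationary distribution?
lim Var(X_t) = 54/125

The OU SDE dX = -theta X dt + sigma dB admits the integrating factor exp(theta t): d(exp(theta t) X_t) = sigma exp(theta t) dB_t. Integrating from 0 to t gives X_t = x_0 * exp(-theta t) + sigma * int_0^t exp(-theta (t-s)) dB_s for any initial x_0. The Itô integral has variance (by the Itô isometry) sigma^2 * int_0^t exp(-2 theta (t - s)) ds = sigma^2 * (1 - exp(-2 theta t)) / (2 theta), independent of x_0.
With theta = 5/3, sigma = 6/5:
  Var(X_t) = (6/5)^2 * (1 - exp(-2*5/3 t)) / (2 * 5/3) = 54/125 - 54*exp(-10*t/3)/125.
As t -> infinity, exp(-2*5/3 t) -> 0, so the stationary variance is sigma^2 / (2 theta) = 54/125.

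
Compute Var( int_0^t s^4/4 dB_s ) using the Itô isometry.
Var = t^9/144

The Itô integral of a deterministic integrand f(s) has mean 0 because each increment f(s) * (B_{s+ds} - B_s) has mean 0. By the Itô isometry:
  Var( int_0^t f(s) dB_s ) = E[ (int_0^t f(s) dB_s)^2 ] = int_0^t f(s)^2 ds.
Here f(s) = s^4/4, so f(s)^2 = s^8/16. Integrate:
  int_0^t (s^8/16) ds = t^9/144.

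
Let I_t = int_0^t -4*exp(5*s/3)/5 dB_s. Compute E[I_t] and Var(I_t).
E[I_t] = 0; Var(I_t) = 24*exp(10*t/3)/125 - 24/125

The Itô integral of a deterministic integrand f(s) has mean 0 because each increment f(s) * (B_{s+ds} - B_s) has mean 0. By the Itô isometry:
  Var( int_0^t f(s) dB_s ) = E[ (int_0^t f(s) dB_s)^2 ] = int_0^t f(s)^2 ds.
Here f(s) = -4*exp(5*s/3)/5, so f(s)^2 = 16*exp(10*s/3)/25. Integrate:
  int_0^t (16*exp(10*s/3)/25) ds = 24*exp(10*t/3)/125 - 24/125.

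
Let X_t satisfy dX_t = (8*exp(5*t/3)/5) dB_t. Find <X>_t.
<X>_t = 96*exp(10*t/3)/125 - 96/125

For an Itô process dX_t = a(t) dt + b(t) dB_t, the quadratic variation is <X>_t = int_0^t b(s)^2 ds (the drift term does not contribute). Here b(s) = 8*exp(5*s/3)/5, so
  b(s)^2 = 64*exp(10*s/3)/25.
Integrating from 0 to t:
  <X>_t = int_0^t (64*exp(10*s/3)/25) ds = 96*exp(10*t/3)/125 - 96/125.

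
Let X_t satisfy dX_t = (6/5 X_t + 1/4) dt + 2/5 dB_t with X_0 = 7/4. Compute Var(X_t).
Var(X_t) = exp(12*t/5)/15 - 1/15

The variance V(t) = Var(X_t) satisfies V'(t) = 2 a V(t) + c^2 with V(0) = 0 (drift coefficient is linear in X, diffusion is constant). With a = 6/5, c = 2/5, the solution is
  V(t) = (c^2 / (2 a)) * (exp(2 a t) - 1)
       = ((2/5)^2 / (2*(6/5))) * (exp((12/5) t) - 1)
       = exp(12*t/5)/15 - 1/15.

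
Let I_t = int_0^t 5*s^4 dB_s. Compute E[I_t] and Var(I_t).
E[I_t] = 0; Var(I_t) = 25*t^9/9

The Itô integral of a deterministic integrand f(s) has mean 0 because each increment f(s) * (B_{s+ds} - B_s) has mean 0. By the Itô isometry:
  Var( int_0^t f(s) dB_s ) = E[ (int_0^t f(s) dB_s)^2 ] = int_0^t f(s)^2 ds.
Here f(s) = 5*s^4, so f(s)^2 = 25*s^8. Integrate:
  int_0^t (25*s^8) ds = 25*t^9/9.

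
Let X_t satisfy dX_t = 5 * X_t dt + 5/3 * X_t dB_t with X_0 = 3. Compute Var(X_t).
Var(X_t) = 9*(exp(25*t/9) - 1)*exp(10*t)

For GBM dX = mu X dt + sigma X dB with X_0 = x_0, apply Itô to Y = log X: dY = (mu - sigma^2/2) dt + sigma dB, so Y_t = log(x_0) + (mu - sigma^2/2) t + sigma B_t and hence X_t = x_0 * exp((mu - sigma^2/2) t + sigma B_t).
With mu = 5, sigma = 5/3, x_0 = 3, this gives:
  X_t = 3 * exp((65/18) * t + (5/3) * B_t).
Since sigma*B_t ~ Normal(0, sigma^2 t), E[exp(sigma*B_t)] = exp(sigma^2 t / 2); so E[X_t] = x_0 * exp((mu - sigma^2/2) t) * exp(sigma^2 t / 2) = x_0 * exp(mu t) = 3*exp(5*t).
Var(X_t) = E[X_t^2] - (E[X_t])^2 = x_0^2 * exp(2 mu t) * (exp(sigma^2 t) - 1) = 9*(exp(25*t/9) - 1)*exp(10*t).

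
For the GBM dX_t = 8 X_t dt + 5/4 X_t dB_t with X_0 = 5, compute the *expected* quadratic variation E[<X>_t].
E[<X>_t] = 625*exp(281*t/16)/281 - 625/281

<X>_t = int_0^t ((5/4) * X_s)^2 ds. Taking expectation inside the integral: E[<X>_t] = (5/4)^2 * int_0^t E[X_s^2] ds. For GBM, E[X_s^2] = x_0^2 * exp((2 mu + sigma^2) s). Integrating:
  E[<X>_t] = (5/4)^2 * 5^2 * (exp((2*8 + (5/4)^2) t) - 1) / (2*8 + (5/4)^2)
           = (5/4)^2 * 5^2 * (exp((281/16) t) - 1) / (281/16) = 625*exp(281*t/16)/281 - 625/281.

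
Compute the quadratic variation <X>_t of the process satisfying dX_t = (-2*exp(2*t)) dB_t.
<X>_t = exp(4*t) - 1

For an Itô process dX_t = a(t) dt + b(t) dB_t, the quadratic variation is <X>_t = int_0^t b(s)^2 ds (the drift term does not contribute). Here b(s) = -2*exp(2*s), so
  b(s)^2 = 4*exp(4*s).
Integrating from 0 to t:
  <X>_t = int_0^t (4*exp(4*s)) ds = exp(4*t) - 1.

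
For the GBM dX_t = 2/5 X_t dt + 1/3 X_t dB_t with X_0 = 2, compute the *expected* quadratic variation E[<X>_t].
E[<X>_t] = 20*exp(41*t/45)/41 - 20/41

<X>_t = int_0^t ((1/3) * X_s)^2 ds. Taking expectation inside the integral: E[<X>_t] = (1/3)^2 * int_0^t E[X_s^2] ds. For GBM, E[X_s^2] = x_0^2 * exp((2 mu + sigma^2) s). Integrating:
  E[<X>_t] = (1/3)^2 * 2^2 * (exp((2*(2/5) + (1/3)^2) t) - 1) / (2*(2/5) + (1/3)^2)
           = (1/3)^2 * 2^2 * (exp((41/45) t) - 1) / (41/45) = 20*exp(41*t/45)/41 - 20/41.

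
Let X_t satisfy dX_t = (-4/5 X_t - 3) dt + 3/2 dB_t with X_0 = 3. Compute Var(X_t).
Var(X_t) = 45/32 - 45*exp(-8*t/5)/32

The variance V(t) = Var(X_t) satisfies V'(t) = 2 a V(t) + c^2 with V(0) = 0 (drift coefficient is linear in X, diffusion is constant). With a = -4/5, c = 3/2, the solution is
  V(t) = (c^2 / (2 a)) * (exp(2 a t) - 1)
       = ((3/2)^2 / (2*(-4/5))) * (exp((-8/5) t) - 1)
       = 45/32 - 45*exp(-8*t/5)/32.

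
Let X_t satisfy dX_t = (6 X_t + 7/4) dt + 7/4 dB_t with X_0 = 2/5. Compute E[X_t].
E[X_t] = 83*exp(6*t)/120 - 7/24

Taking expectations and using E[dB_t] = 0, the mean m(t) = E[X_t] satisfies the ODE m'(t) = a m(t) + b with m(0) = x_0. With a = 6, b = 7/4, x_0 = 2/5, the solution is
  m(t) = x_0 * exp(a t) + (b/a) * (exp(a t) - 1)
       = (2/5) * exp(6 t) + ((7/4)/6) * (exp(6 t) - 1)
       = 83*exp(6*t)/120 - 7/24.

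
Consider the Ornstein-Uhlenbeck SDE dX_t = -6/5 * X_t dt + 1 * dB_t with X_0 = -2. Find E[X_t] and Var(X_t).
E[X_t] = -2*exp(-6*t/5); Var(X_t) = 5/12 - 5*exp(-12*t/5)/12

The OU SDE dX = -theta X dt + sigma dB admits the integrating factor exp(theta t): d(exp(theta t) X_t) = sigma exp(theta t) dB_t. Integrating from 0 to t:
  X_t = x_0 * exp(-theta t) + sigma * int_0^t exp(-theta (t-s)) dB_s.
The Itô integral has mean 0 and (by the Itô isometry) variance sigma^2 * int_0^t exp(-2 theta (t - s)) ds = sigma^2 * (1 - exp(-2 theta t)) / (2 theta).
With theta = 6/5, sigma = 1, x_0 = -2:
  E[X_t] = -2 * exp(-6/5 t) = -2*exp(-6*t/5)
  Var(X_t) = (1)^2 * (1 - exp(-2*6/5 t)) / (2 * 6/5) = 5/12 - 5*exp(-12*t/5)/12.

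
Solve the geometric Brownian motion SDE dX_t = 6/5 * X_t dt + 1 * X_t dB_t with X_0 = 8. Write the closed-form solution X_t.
X_t = 8 * exp((7/10) * t + (1) * B_t)

For GBM dX = mu X dt + sigma X dB with X_0 = x_0, apply Itô to Y = log X: dY = (mu - sigma^2/2) dt + sigma dB, so Y_t = log(x_0) + (mu - sigma^2/2) t + sigma B_t and hence X_t = x_0 * exp((mu - sigma^2/2) t + sigma B_t).
With mu = 6/5, sigma = 1, x_0 = 8, this gives:
  X_t = 8 * exp((7/10) * t + (1) * B_t).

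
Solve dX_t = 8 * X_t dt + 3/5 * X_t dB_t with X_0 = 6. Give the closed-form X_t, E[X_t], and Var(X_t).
X_t = 6 * exp((391/50) t + (3/5) B_t); E[X_t] = 6*exp(8*t); Var(X_t) = 36*(exp(9*t/25) - 1)*exp(16*t)

For GBM dX = mu X dt + sigma X dB with X_0 = x_0, apply Itô to Y = log X: dY = (mu - sigma^2/2) dt + sigma dB, so Y_t = log(x_0) + (mu - sigma^2/2) t + sigma B_t and hence X_t = x_0 * exp((mu - sigma^2/2) t + sigma B_t).
With mu = 8, sigma = 3/5, x_0 = 6, this gives:
  X_t = 6 * exp((391/50) * t + (3/5) * B_t).
Since sigma*B_t ~ Normal(0, sigma^2 t), E[exp(sigma*B_t)] = exp(sigma^2 t / 2); so E[X_t] = x_0 * exp((mu - sigma^2/2) t) * exp(sigma^2 t / 2) = x_0 * exp(mu t) = 6*exp(8*t).
Var(X_t) = E[X_t^2] - (E[X_t])^2 = x_0^2 * exp(2 mu t) * (exp(sigma^2 t) - 1) = 36*(exp(9*t/25) - 1)*exp(16*t).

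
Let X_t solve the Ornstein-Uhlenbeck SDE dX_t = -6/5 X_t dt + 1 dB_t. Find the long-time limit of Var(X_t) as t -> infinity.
lim Var(X_t) = 5/12

The OU SDE dX = -theta X dt + sigma dB admits the integrating factor exp(theta t): d(exp(theta t) X_t) = sigma exp(theta t) dB_t. Integrating from 0 to t gives X_t = x_0 * exp(-theta t) + sigma * int_0^t exp(-theta (t-s)) dB_s for any initial x_0. The Itô integral has variance (by the Itô isometry) sigma^2 * int_0^t exp(-2 theta (t - s)) ds = sigma^2 * (1 - exp(-2 theta t)) / (2 theta), independent of x_0.
With theta = 6/5, sigma = 1:
  Var(X_t) = (1)^2 * (1 - exp(-2*6/5 t)) / (2 * 6/5) = 5/12 - 5*exp(-12*t/5)/12.
As t -> infinity, exp(-2*6/5 t) -> 0, so the stationary variance is sigma^2 / (2 theta) = 5/12.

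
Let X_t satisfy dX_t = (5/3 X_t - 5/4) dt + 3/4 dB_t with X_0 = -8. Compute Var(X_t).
Var(X_t) = 27*exp(10*t/3)/160 - 27/160

The variance V(t) = Var(X_t) satisfies V'(t) = 2 a V(t) + c^2 with V(0) = 0 (drift coefficient is linear in X, diffusion is constant). With a = 5/3, c = 3/4, the solution is
  V(t) = (c^2 / (2 a)) * (exp(2 a t) - 1)
       = ((3/4)^2 / (2*(5/3))) * (exp((10/3) t) - 1)
       = 27*exp(10*t/3)/160 - 27/160.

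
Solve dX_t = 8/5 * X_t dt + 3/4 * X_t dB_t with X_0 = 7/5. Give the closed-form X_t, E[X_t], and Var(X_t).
X_t = 7/5 * exp((211/160) t + (3/4) B_t); E[X_t] = 7*exp(8*t/5)/5; Var(X_t) = 49*(exp(9*t/16) - 1)*exp(16*t/5)/25

For GBM dX = mu X dt + sigma X dB with X_0 = x_0, apply Itô to Y = log X: dY = (mu - sigma^2/2) dt + sigma dB, so Y_t = log(x_0) + (mu - sigma^2/2) t + sigma B_t and hence X_t = x_0 * exp((mu - sigma^2/2) t + sigma B_t).
With mu = 8/5, sigma = 3/4, x_0 = 7/5, this gives:
  X_t = 7/5 * exp((211/160) * t + (3/4) * B_t).
Since sigma*B_t ~ Normal(0, sigma^2 t), E[exp(sigma*B_t)] = exp(sigma^2 t / 2); so E[X_t] = x_0 * exp((mu - sigma^2/2) t) * exp(sigma^2 t / 2) = x_0 * exp(mu t) = 7*exp(8*t/5)/5.
Var(X_t) = E[X_t^2] - (E[X_t])^2 = x_0^2 * exp(2 mu t) * (exp(sigma^2 t) - 1) = 49*(exp(9*t/16) - 1)*exp(16*t/5)/25.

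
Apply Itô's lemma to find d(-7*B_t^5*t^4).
d(-7*B_t^5*t^4) = (B_t^3*t^3*(-28*B_t^2 - 70*t)) dt + (-35*B_t^4*t^4) dB_t

Itô's formula for f(t, x): d f(t, B_t) = (f_t + (1/2) f_xx) dt + f_x dB_t. Compute partials of f(t, x) = -7*t^4*x^5:
  f_t(t,x)  = -28*t^3*x^5
  f_x(t,x)  = -35*t^4*x^4
  f_xx(t,x) = -140*t^4*x^3
Assemble drift = f_t + (1/2) f_xx = t^3*x^3*(-70*t - 28*x^2) and diffusion = f_x = -35*t^4*x^4. Substituting x = B_t:
  d(-7*B_t^5*t^4) = (B_t^3*t^3*(-28*B_t^2 - 70*t)) dt + (-35*B_t^4*t^4) dB_t.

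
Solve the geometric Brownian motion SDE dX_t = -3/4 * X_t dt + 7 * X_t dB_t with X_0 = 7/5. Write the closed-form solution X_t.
X_t = 7/5 * exp((-101/4) * t + (7) * B_t)

For GBM dX = mu X dt + sigma X dB with X_0 = x_0, apply Itô to Y = log X: dY = (mu - sigma^2/2) dt + sigma dB, so Y_t = log(x_0) + (mu - sigma^2/2) t + sigma B_t and hence X_t = x_0 * exp((mu - sigma^2/2) t + sigma B_t).
With mu = -3/4, sigma = 7, x_0 = 7/5, this gives:
  X_t = 7/5 * exp((-101/4) * t + (7) * B_t).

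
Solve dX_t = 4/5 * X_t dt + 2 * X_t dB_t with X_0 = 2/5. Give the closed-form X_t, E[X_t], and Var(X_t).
X_t = 2/5 * exp((-6/5) t + (2) B_t); E[X_t] = 2*exp(4*t/5)/5; Var(X_t) = 4*(exp(4*t) - 1)*exp(8*t/5)/25

For GBM dX = mu X dt + sigma X dB with X_0 = x_0, apply Itô to Y = log X: dY = (mu - sigma^2/2) dt + sigma dB, so Y_t = log(x_0) + (mu - sigma^2/2) t + sigma B_t and hence X_t = x_0 * exp((mu - sigma^2/2) t + sigma B_t).
With mu = 4/5, sigma = 2, x_0 = 2/5, this gives:
  X_t = 2/5 * exp((-6/5) * t + (2) * B_t).
Since sigma*B_t ~ Normal(0, sigma^2 t), E[exp(sigma*B_t)] = exp(sigma^2 t / 2); so E[X_t] = x_0 * exp((mu - sigma^2/2) t) * exp(sigma^2 t / 2) = x_0 * exp(mu t) = 2*exp(4*t/5)/5.
Var(X_t) = E[X_t^2] - (E[X_t])^2 = x_0^2 * exp(2 mu t) * (exp(sigma^2 t) - 1) = 4*(exp(4*t) - 1)*exp(8*t/5)/25.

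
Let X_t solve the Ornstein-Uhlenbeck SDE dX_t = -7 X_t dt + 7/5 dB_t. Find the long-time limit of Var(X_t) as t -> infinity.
lim Var(X_t) = 7/50

The OU SDE dX = -theta X dt + sigma dB admits the integrating factor exp(theta t): d(exp(theta t) X_t) = sigma exp(theta t) dB_t. Integrating from 0 to t gives X_t = x_0 * exp(-theta t) + sigma * int_0^t exp(-theta (t-s)) dB_s for any initial x_0. The Itô integral has variance (by the Itô isometry) sigma^2 * int_0^t exp(-2 theta (t - s)) ds = sigma^2 * (1 - exp(-2 theta t)) / (2 theta), independent of x_0.
With theta = 7, sigma = 7/5:
  Var(X_t) = (7/5)^2 * (1 - exp(-2*7 t)) / (2 * 7) = 7/50 - 7*exp(-14*t)/50.
As t -> infinity, exp(-2*7 t) -> 0, so the stationary variance is sigma^2 / (2 theta) = 7/50.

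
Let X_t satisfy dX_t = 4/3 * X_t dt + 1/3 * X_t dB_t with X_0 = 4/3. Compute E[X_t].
E[X_t] = 4*exp(4*t/3)/3

For GBM dX = mu X dt + sigma X dB with X_0 = x_0, apply Itô to Y = log X: dY = (mu - sigma^2/2) dt + sigma dB, so Y_t = log(x_0) + (mu - sigma^2/2) t + sigma B_t and hence X_t = x_0 * exp((mu - sigma^2/2) t + sigma B_t).
With mu = 4/3, sigma = 1/3, x_0 = 4/3, this gives:
  X_t = 4/3 * exp((23/18) * t + (1/3) * B_t).
Since sigma*B_t ~ Normal(0, sigma^2 t), E[exp(sigma*B_t)] = exp(sigma^2 t / 2); so E[X_t] = x_0 * exp((mu - sigma^2/2) t) * exp(sigma^2 t / 2) = x_0 * exp(mu t) = 4*exp(4*t/3)/3.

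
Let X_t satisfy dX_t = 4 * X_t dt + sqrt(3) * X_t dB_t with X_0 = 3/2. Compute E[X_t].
E[X_t] = 3*exp(4*t)/2

For GBM dX = mu X dt + sigma X dB with X_0 = x_0, apply Itô to Y = log X: dY = (mu - sigma^2/2) dt + sigma dB, so Y_t = log(x_0) + (mu - sigma^2/2) t + sigma B_t and hence X_t = x_0 * exp((mu - sigma^2/2) t + sigma B_t).
With mu = 4, sigma = sqrt(3), x_0 = 3/2, this gives:
  X_t = 3/2 * exp((5/2) * t + (sqrt(3)) * B_t).
Since sigma*B_t ~ Normal(0, sigma^2 t), E[exp(sigma*B_t)] = exp(sigma^2 t / 2); so E[X_t] = x_0 * exp((mu - sigma^2/2) t) * exp(sigma^2 t / 2) = x_0 * exp(mu t) = 3*exp(4*t)/2.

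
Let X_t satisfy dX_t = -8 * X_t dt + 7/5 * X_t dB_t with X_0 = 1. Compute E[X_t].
E[X_t] = exp(-8*t)

For GBM dX = mu X dt + sigma X dB with X_0 = x_0, apply Itô to Y = log X: dY = (mu - sigma^2/2) dt + sigma dB, so Y_t = log(x_0) + (mu - sigma^2/2) t + sigma B_t and hence X_t = x_0 * exp((mu - sigma^2/2) t + sigma B_t).
With mu = -8, sigma = 7/5, x_0 = 1, this gives:
  X_t = 1 * exp((-449/50) * t + (7/5) * B_t).
Since sigma*B_t ~ Normal(0, sigma^2 t), E[exp(sigma*B_t)] = exp(sigma^2 t / 2); so E[X_t] = x_0 * exp((mu - sigma^2/2) t) * exp(sigma^2 t / 2) = x_0 * exp(mu t) = exp(-8*t).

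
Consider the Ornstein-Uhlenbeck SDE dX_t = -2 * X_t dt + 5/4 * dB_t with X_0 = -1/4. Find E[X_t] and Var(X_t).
E[X_t] = -exp(-2*t)/4; Var(X_t) = 25/64 - 25*exp(-4*t)/64

The OU SDE dX = -theta X dt + sigma dB admits the integrating factor exp(theta t): d(exp(theta t) X_t) = sigma exp(theta t) dB_t. Integrating from 0 to t:
  X_t = x_0 * exp(-theta t) + sigma * int_0^t exp(-theta (t-s)) dB_s.
The Itô integral has mean 0 and (by the Itô isometry) variance sigma^2 * int_0^t exp(-2 theta (t - s)) ds = sigma^2 * (1 - exp(-2 theta t)) / (2 theta).
With theta = 2, sigma = 5/4, x_0 = -1/4:
  E[X_t] = -1/4 * exp(-2 t) = -exp(-2*t)/4
  Var(X_t) = (5/4)^2 * (1 - exp(-2*2 t)) / (2 * 2) = 25/64 - 25*exp(-4*t)/64.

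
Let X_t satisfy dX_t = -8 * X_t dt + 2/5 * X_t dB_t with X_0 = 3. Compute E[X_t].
E[X_t] = 3*exp(-8*t)

For GBM dX = mu X dt + sigma X dB with X_0 = x_0, apply Itô to Y = log X: dY = (mu - sigma^2/2) dt + sigma dB, so Y_t = log(x_0) + (mu - sigma^2/2) t + sigma B_t and hence X_t = x_0 * exp((mu - sigma^2/2) t + sigma B_t).
With mu = -8, sigma = 2/5, x_0 = 3, this gives:
  X_t = 3 * exp((-202/25) * t + (2/5) * B_t).
Since sigma*B_t ~ Normal(0, sigma^2 t), E[exp(sigma*B_t)] = exp(sigma^2 t / 2); so E[X_t] = x_0 * exp((mu - sigma^2/2) t) * exp(sigma^2 t / 2) = x_0 * exp(mu t) = 3*exp(-8*t).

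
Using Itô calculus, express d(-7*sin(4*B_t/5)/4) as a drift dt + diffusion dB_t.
d(-7*sin(4*B_t/5)/4) = (14*sin(4*B_t/5)/25) dt + (-7*cos(4*B_t/5)/5) dB_t

Itô's formula for f(B_t) gives d f(B_t) = f'(B_t) dB_t + (1/2) f''(B_t) dt. Compute derivatives of f(x) = -7*sin(4*x/5)/4:
  f'(x)  = -7*cos(4*x/5)/5
  f''(x) = 28*sin(4*x/5)/25
Substitute x = B_t and multiply the f'' term by 1/2:
  drift     = (1/2) * (28*sin(4*x/5)/25) evaluated at B_t = 14*sin(4*B_t/5)/25
  diffusion = (-7*cos(4*x/5)/5) evaluated at B_t = -7*cos(4*B_t/5)/5
Therefore d(-7*sin(4*B_t/5)/4) = (14*sin(4*B_t/5)/25) dt + (-7*cos(4*B_t/5)/5) dB_t.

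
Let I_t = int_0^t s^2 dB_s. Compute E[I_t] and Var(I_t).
E[I_t] = 0; Var(I_t) = t^5/5

The Itô integral of a deterministic integrand f(s) has mean 0 because each increment f(s) * (B_{s+ds} - B_s) has mean 0. By the Itô isometry:
  Var( int_0^t f(s) dB_s ) = E[ (int_0^t f(s) dB_s)^2 ] = int_0^t f(s)^2 ds.
Here f(s) = s^2, so f(s)^2 = s^4. Integrate:
  int_0^t (s^4) ds = t^5/5.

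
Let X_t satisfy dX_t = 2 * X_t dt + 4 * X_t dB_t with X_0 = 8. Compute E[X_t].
E[X_t] = 8*exp(2*t)

For GBM dX = mu X dt + sigma X dB with X_0 = x_0, apply Itô to Y = log X: dY = (mu - sigma^2/2) dt + sigma dB, so Y_t = log(x_0) + (mu - sigma^2/2) t + sigma B_t and hence X_t = x_0 * exp((mu - sigma^2/2) t + sigma B_t).
With mu = 2, sigma = 4, x_0 = 8, this gives:
  X_t = 8 * exp((-6) * t + (4) * B_t).
Since sigma*B_t ~ Normal(0, sigma^2 t), E[exp(sigma*B_t)] = exp(sigma^2 t / 2); so E[X_t] = x_0 * exp((mu - sigma^2/2) t) * exp(sigma^2 t / 2) = x_0 * exp(mu t) = 8*exp(2*t).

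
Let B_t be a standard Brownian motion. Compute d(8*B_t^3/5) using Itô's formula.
d(8*B_t^3/5) = (24*B_t/5) dt + (24*B_t^2/5) dB_t

Itô's formula for f(B_t) gives d f(B_t) = f'(B_t) dB_t + (1/2) f''(B_t) dt. Compute derivatives of f(x) = 8*x^3/5:
  f'(x)  = 24*x^2/5
  f''(x) = 48*x/5
Substitute x = B_t and multiply the f'' term by 1/2:
  drift     = (1/2) * (48*x/5) evaluated at B_t = 24*B_t/5
  diffusion = (24*x^2/5) evaluated at B_t = 24*B_t^2/5
Therefore d(8*B_t^3/5) = (24*B_t/5) dt + (24*B_t^2/5) dB_t.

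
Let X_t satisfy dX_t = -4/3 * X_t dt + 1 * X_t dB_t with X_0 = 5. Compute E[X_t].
E[X_t] = 5*exp(-4*t/3)

For GBM dX = mu X dt + sigma X dB with X_0 = x_0, apply Itô to Y = log X: dY = (mu - sigma^2/2) dt + sigma dB, so Y_t = log(x_0) + (mu - sigma^2/2) t + sigma B_t and hence X_t = x_0 * exp((mu - sigma^2/2) t + sigma B_t).
With mu = -4/3, sigma = 1, x_0 = 5, this gives:
  X_t = 5 * exp((-11/6) * t + (1) * B_t).
Since sigma*B_t ~ Normal(0, sigma^2 t), E[exp(sigma*B_t)] = exp(sigma^2 t / 2); so E[X_t] = x_0 * exp((mu - sigma^2/2) t) * exp(sigma^2 t / 2) = x_0 * exp(mu t) = 5*exp(-4*t/3).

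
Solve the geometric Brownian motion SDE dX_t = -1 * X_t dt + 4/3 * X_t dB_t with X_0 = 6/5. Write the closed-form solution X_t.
X_t = 6/5 * exp((-17/9) * t + (4/3) * B_t)

For GBM dX = mu X dt + sigma X dB with X_0 = x_0, apply Itô to Y = log X: dY = (mu - sigma^2/2) dt + sigma dB, so Y_t = log(x_0) + (mu - sigma^2/2) t + sigma B_t and hence X_t = x_0 * exp((mu - sigma^2/2) t + sigma B_t).
With mu = -1, sigma = 4/3, x_0 = 6/5, this gives:
  X_t = 6/5 * exp((-17/9) * t + (4/3) * B_t).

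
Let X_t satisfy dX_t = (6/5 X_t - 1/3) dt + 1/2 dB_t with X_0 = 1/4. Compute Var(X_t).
Var(X_t) = 5*exp(12*t/5)/48 - 5/48

The variance V(t) = Var(X_t) satisfies V'(t) = 2 a V(t) + c^2 with V(0) = 0 (drift coefficient is linear in X, diffusion is constant). With a = 6/5, c = 1/2, the solution is
  V(t) = (c^2 / (2 a)) * (exp(2 a t) - 1)
       = ((1/2)^2 / (2*(6/5))) * (exp((12/5) t) - 1)
       = 5*exp(12*t/5)/48 - 5/48.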